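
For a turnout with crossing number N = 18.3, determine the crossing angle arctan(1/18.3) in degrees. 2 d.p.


1/N = 1/18.3 = 0.054645
angle = arctan(0.054645) = 0.054591 rad
angle = 0.054591 * 180/pi = 3.13 degrees

3.13


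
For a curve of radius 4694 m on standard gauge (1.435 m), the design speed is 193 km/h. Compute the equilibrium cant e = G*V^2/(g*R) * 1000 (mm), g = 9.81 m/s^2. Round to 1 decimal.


Convert speed: V = 193 / 3.6 = 53.6111 m/s
Apply formula: e = 1.435 * 53.6111^2 / (9.81 * 4694)
e = 1.435 * 2874.1512 / 46048.14
e = 0.089567 m = 89.6 mm

89.6


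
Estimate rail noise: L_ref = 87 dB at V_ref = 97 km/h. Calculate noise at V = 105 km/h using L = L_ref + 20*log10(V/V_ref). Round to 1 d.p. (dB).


V/V_ref = 105 / 97 = 1.082474
log10(1.082474) = 0.034418
20 * 0.034418 = 0.6884
L = 87 + 0.6884 = 87.7 dB

87.7


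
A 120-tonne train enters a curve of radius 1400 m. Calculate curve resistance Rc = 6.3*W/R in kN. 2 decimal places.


Rc = 6.3 * W / R
Rc = 6.3 * 120 / 1400
Rc = 756.0 / 1400
Rc = 0.54 kN

0.54


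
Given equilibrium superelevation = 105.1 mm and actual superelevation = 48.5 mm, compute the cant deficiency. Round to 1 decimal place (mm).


Cant deficiency = equilibrium cant - actual cant
CD = 105.1 - 48.5
CD = 56.6 mm

56.6


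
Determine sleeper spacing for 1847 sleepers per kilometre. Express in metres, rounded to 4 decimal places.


Spacing = 1000 m / number of sleepers
Spacing = 1000 / 1847
Spacing = 0.5414 m

0.5414


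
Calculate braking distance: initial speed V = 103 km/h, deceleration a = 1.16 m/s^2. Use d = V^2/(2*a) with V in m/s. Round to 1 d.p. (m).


Convert speed: V = 103 / 3.6 = 28.6111 m/s
V^2 = 818.5957
d = 818.5957 / (2 * 1.16)
d = 818.5957 / 2.32
d = 352.8 m

352.8


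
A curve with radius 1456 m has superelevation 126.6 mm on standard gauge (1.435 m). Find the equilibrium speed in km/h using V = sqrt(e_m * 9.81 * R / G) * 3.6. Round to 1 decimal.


Convert cant: e = 126.6 mm = 0.1266 m
V_ms = sqrt(0.1266 * 9.81 * 1456 / 1.435)
V_ms = sqrt(1260.12082) = 35.4982 m/s
V = 35.4982 * 3.6 = 127.8 km/h

127.8


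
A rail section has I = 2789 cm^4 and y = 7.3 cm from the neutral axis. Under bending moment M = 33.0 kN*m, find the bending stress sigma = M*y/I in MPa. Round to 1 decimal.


Convert units:
M = 33.0 kN*m = 33000000 N*mm
y = 7.3 cm = 73 mm
I = 2789 cm^4 = 27890000 mm^4
sigma = 33000000 * 73 / 27890000
sigma = 86.4 MPa

86.4


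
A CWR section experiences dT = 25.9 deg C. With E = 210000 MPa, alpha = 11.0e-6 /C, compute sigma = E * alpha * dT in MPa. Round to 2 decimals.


sigma = E * alpha * dT
sigma = 210000 * 11.0e-6 * 25.9
sigma = 2.31 * 25.9
sigma = 59.83 MPa

59.83


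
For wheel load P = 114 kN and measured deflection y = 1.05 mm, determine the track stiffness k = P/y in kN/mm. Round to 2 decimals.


Track stiffness k = P / y
k = 114 / 1.05
k = 108.57 kN/mm

108.57


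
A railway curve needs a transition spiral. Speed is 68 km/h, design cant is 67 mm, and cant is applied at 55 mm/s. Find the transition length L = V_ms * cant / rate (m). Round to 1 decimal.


Convert speed: V = 68 / 3.6 = 18.8889 m/s
L = 18.8889 * 67 / 55
L = 1265.5556 / 55
L = 23.0 m

23.0


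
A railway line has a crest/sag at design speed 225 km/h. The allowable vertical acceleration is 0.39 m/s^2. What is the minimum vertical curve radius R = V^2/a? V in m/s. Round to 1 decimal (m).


Convert speed: V = 225 / 3.6 = 62.5 m/s
V^2 = 3906.25 m^2/s^2
R_v = 3906.25 / 0.39
R_v = 10016.0 m

10016.0


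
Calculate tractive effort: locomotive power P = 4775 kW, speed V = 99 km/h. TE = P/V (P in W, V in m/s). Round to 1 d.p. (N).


Convert: P = 4775 kW = 4775000 W
V = 99 / 3.6 = 27.5 m/s
TE = 4775000 / 27.5
TE = 173636.4 N

173636.4


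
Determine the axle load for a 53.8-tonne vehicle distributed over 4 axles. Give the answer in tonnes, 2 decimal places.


Load per axle = total weight / number of axles
Load = 53.8 / 4
Load = 13.45 tonnes

13.45


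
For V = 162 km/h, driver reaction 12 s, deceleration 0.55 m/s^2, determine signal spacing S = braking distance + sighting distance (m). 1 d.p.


V = 162 / 3.6 = 45.0 m/s
Braking distance = 45.0^2 / (2*0.55) = 1840.9091 m
Sighting distance = 45.0 * 12 = 540.0 m
S = 1840.9091 + 540.0 = 2380.9 m

2380.9


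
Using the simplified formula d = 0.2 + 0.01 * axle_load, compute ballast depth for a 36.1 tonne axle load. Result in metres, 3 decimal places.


d = 0.2 + 0.01 * 36.1
d = 0.2 + 0.361
d = 0.561 m

0.561


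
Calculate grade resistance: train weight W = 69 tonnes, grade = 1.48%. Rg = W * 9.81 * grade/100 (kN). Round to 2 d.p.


Rg = W * 9.81 * grade / 100
Rg = 69 * 9.81 * 1.48 / 100
Rg = 676.89 * 0.0148
Rg = 10.02 kN

10.02


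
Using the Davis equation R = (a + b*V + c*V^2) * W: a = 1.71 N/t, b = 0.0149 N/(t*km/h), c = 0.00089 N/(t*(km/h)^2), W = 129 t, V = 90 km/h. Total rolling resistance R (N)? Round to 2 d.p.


b*V = 0.0149 * 90 = 1.341
c*V^2 = 0.00089 * 8100 = 7.209
R_per_t = 1.71 + 1.341 + 7.209 = 10.26 N/t
R_total = 10.26 * 129 = 1323.54 N

1323.54


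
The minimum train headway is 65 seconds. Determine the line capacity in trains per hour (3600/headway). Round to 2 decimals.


Capacity = 3600 / headway
Capacity = 3600 / 65
Capacity = 55.38 trains/hour

55.38


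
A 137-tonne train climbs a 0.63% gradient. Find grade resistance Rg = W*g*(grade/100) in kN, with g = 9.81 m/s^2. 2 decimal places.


Rg = W * 9.81 * grade / 100
Rg = 137 * 9.81 * 0.63 / 100
Rg = 1343.97 * 0.0063
Rg = 8.47 kN

8.47


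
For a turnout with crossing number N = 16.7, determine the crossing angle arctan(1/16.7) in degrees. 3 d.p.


1/N = 1/16.7 = 0.05988
angle = arctan(0.05988) = 0.059809 rad
angle = 0.059809 * 180/pi = 3.427 degrees

3.427


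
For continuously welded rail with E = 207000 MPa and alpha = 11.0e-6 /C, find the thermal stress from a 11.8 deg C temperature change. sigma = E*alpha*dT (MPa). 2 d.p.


sigma = E * alpha * dT
sigma = 207000 * 11.0e-6 * 11.8
sigma = 2.277 * 11.8
sigma = 26.87 MPa

26.87


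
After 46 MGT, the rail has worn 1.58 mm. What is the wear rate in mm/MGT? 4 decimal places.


Wear rate = total wear / cumulative tonnage
Rate = 1.58 / 46
Rate = 0.0343 mm/MGT

0.0343


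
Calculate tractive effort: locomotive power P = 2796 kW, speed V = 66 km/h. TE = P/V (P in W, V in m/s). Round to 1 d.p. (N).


Convert: P = 2796 kW = 2796000 W
V = 66 / 3.6 = 18.3333 m/s
TE = 2796000 / 18.3333
TE = 152509.1 N

152509.1


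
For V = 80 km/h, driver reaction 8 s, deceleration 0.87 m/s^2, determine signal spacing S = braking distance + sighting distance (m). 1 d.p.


V = 80 / 3.6 = 22.2222 m/s
Braking distance = 22.2222^2 / (2*0.87) = 283.8087 m
Sighting distance = 22.2222 * 8 = 177.7778 m
S = 283.8087 + 177.7778 = 461.6 m

461.6


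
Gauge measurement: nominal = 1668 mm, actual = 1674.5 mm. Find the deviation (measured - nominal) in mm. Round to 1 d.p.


Deviation = measured - nominal
Deviation = 1674.5 - 1668
Deviation = 6.5 mm

6.5


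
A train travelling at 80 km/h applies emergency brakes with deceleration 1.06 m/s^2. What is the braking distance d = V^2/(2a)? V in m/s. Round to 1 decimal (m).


Convert speed: V = 80 / 3.6 = 22.2222 m/s
V^2 = 493.8272
d = 493.8272 / (2 * 1.06)
d = 493.8272 / 2.12
d = 232.9 m

232.9


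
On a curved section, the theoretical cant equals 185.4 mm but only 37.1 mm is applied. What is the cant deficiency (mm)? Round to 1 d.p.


Cant deficiency = equilibrium cant - actual cant
CD = 185.4 - 37.1
CD = 148.3 mm

148.3


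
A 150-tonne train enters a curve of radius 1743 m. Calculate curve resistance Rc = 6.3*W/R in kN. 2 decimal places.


Rc = 6.3 * W / R
Rc = 6.3 * 150 / 1743
Rc = 945.0 / 1743
Rc = 0.54 kN

0.54


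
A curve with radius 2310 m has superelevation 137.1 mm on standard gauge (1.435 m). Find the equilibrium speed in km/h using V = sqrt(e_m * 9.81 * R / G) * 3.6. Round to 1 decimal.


Convert cant: e = 137.1 mm = 0.1371 m
V_ms = sqrt(0.1371 * 9.81 * 2310 / 1.435)
V_ms = sqrt(2165.043073) = 46.53 m/s
V = 46.53 * 3.6 = 167.5 km/h

167.5


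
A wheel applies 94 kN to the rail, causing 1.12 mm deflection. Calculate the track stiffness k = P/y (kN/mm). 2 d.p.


Track stiffness k = P / y
k = 94 / 1.12
k = 83.93 kN/mm

83.93


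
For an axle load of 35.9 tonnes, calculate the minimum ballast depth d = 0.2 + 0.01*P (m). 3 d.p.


d = 0.2 + 0.01 * 35.9
d = 0.2 + 0.359
d = 0.559 m

0.559


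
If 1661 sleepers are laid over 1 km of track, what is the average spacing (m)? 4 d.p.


Spacing = 1000 m / number of sleepers
Spacing = 1000 / 1661
Spacing = 0.6020 m

0.6020


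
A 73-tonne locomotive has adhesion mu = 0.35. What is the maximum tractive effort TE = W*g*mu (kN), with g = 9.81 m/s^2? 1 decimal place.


TE_max = W * g * mu
TE_max = 73 * 9.81 * 0.35
TE_max = 716.13 * 0.35
TE_max = 250.6 kN

250.6


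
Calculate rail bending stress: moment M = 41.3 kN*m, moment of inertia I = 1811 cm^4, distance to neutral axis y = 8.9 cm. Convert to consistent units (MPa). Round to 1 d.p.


Convert units:
M = 41.3 kN*m = 41300000 N*mm
y = 8.9 cm = 89 mm
I = 1811 cm^4 = 18110000 mm^4
sigma = 41300000 * 89 / 18110000
sigma = 203.0 MPa

203.0


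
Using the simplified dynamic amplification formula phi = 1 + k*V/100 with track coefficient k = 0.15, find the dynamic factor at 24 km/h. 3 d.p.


phi = 1 + k * V / 100
phi = 1 + 0.15 * 24 / 100
phi = 1 + 0.036
phi = 1.036

1.036


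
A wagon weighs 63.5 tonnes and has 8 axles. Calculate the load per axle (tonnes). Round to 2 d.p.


Load per axle = total weight / number of axles
Load = 63.5 / 8
Load = 7.94 tonnes

7.94


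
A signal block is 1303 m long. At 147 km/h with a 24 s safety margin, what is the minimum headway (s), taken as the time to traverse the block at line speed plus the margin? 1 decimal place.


V = 147 / 3.6 = 40.8333 m/s
Block traversal time = 1303 / 40.8333 = 31.9102 s
Headway = 31.9102 + 24
Headway = 55.9 s

55.9


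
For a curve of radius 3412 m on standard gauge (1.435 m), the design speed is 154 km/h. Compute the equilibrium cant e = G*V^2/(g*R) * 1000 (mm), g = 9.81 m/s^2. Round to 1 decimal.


Convert speed: V = 154 / 3.6 = 42.7778 m/s
Apply formula: e = 1.435 * 42.7778^2 / (9.81 * 3412)
e = 1.435 * 1829.9383 / 33471.72
e = 0.078453 m = 78.5 mm

78.5


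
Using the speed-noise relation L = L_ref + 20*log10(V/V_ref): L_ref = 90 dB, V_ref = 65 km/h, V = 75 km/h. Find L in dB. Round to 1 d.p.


V/V_ref = 75 / 65 = 1.153846
log10(1.153846) = 0.062148
20 * 0.062148 = 1.243
L = 90 + 1.243 = 91.2 dB

91.2


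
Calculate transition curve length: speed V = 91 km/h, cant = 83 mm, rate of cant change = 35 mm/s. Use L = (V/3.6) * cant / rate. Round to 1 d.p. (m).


Convert speed: V = 91 / 3.6 = 25.2778 m/s
L = 25.2778 * 83 / 35
L = 2098.0556 / 35
L = 59.9 m

59.9


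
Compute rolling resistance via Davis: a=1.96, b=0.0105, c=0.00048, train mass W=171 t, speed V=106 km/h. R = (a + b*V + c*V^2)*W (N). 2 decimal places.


b*V = 0.0105 * 106 = 1.113
c*V^2 = 0.00048 * 11236 = 5.39328
R_per_t = 1.96 + 1.113 + 5.39328 = 8.46628 N/t
R_total = 8.46628 * 171 = 1447.73 N

1447.73


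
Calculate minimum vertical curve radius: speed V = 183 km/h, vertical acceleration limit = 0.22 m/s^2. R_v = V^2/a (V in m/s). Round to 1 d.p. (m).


Convert speed: V = 183 / 3.6 = 50.8333 m/s
V^2 = 2584.0278 m^2/s^2
R_v = 2584.0278 / 0.22
R_v = 11745.6 m

11745.6


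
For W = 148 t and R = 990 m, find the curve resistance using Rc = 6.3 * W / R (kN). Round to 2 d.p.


Rc = 6.3 * W / R
Rc = 6.3 * 148 / 990
Rc = 932.4 / 990
Rc = 0.94 kN

0.94


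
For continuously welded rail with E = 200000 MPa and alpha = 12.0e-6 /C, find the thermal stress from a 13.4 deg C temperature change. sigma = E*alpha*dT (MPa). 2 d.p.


sigma = E * alpha * dT
sigma = 200000 * 12.0e-6 * 13.4
sigma = 2.4 * 13.4
sigma = 32.16 MPa

32.16


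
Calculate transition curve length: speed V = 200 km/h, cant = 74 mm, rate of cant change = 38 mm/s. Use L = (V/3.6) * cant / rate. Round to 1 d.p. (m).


Convert speed: V = 200 / 3.6 = 55.5556 m/s
L = 55.5556 * 74 / 38
L = 4111.1111 / 38
L = 108.2 m

108.2


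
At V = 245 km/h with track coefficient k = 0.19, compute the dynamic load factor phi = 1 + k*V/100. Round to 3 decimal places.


phi = 1 + k * V / 100
phi = 1 + 0.19 * 245 / 100
phi = 1 + 0.4655
phi = 1.466

1.466


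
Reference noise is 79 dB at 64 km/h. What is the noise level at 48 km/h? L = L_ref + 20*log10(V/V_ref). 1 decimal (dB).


V/V_ref = 48 / 64 = 0.75
log10(0.75) = -0.124939
20 * -0.124939 = -2.4988
L = 79 + -2.4988 = 76.5 dB

76.5


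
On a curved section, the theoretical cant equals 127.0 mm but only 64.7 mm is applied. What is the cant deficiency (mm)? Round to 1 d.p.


Cant deficiency = equilibrium cant - actual cant
CD = 127.0 - 64.7
CD = 62.3 mm

62.3


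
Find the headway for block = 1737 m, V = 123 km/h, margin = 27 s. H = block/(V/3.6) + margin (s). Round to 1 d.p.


V = 123 / 3.6 = 34.1667 m/s
Block traversal time = 1737 / 34.1667 = 50.839 s
Headway = 50.839 + 27
Headway = 77.8 s

77.8


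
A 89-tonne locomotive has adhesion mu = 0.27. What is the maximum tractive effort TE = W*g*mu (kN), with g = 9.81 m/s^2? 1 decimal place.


TE_max = W * g * mu
TE_max = 89 * 9.81 * 0.27
TE_max = 873.09 * 0.27
TE_max = 235.7 kN

235.7


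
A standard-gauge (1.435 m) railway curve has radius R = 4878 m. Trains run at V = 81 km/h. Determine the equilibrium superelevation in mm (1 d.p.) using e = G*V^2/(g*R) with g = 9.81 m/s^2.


Convert speed: V = 81 / 3.6 = 22.5 m/s
Apply formula: e = 1.435 * 22.5^2 / (9.81 * 4878)
e = 1.435 * 506.25 / 47853.18
e = 0.015181 m = 15.2 mm

15.2


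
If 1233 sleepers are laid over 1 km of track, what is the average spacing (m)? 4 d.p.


Spacing = 1000 m / number of sleepers
Spacing = 1000 / 1233
Spacing = 0.8110 m

0.8110


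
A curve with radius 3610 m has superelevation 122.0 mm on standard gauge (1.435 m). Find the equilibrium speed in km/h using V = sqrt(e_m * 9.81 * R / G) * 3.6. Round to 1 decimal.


Convert cant: e = 122.0 mm = 0.1220 m
V_ms = sqrt(0.1220 * 9.81 * 3610 / 1.435)
V_ms = sqrt(3010.81547) = 54.8709 m/s
V = 54.8709 * 3.6 = 197.5 km/h

197.5


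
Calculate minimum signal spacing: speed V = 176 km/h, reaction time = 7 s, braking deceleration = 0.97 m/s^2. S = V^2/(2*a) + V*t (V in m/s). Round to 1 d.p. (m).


V = 176 / 3.6 = 48.8889 m/s
Braking distance = 48.8889^2 / (2*0.97) = 1232.0224 m
Sighting distance = 48.8889 * 7 = 342.2222 m
S = 1232.0224 + 342.2222 = 1574.2 m

1574.2


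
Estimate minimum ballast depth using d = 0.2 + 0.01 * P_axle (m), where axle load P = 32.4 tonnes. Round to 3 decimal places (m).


d = 0.2 + 0.01 * 32.4
d = 0.2 + 0.324
d = 0.524 m

0.524


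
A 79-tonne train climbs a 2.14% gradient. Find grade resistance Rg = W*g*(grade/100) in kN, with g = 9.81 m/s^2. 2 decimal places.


Rg = W * 9.81 * grade / 100
Rg = 79 * 9.81 * 2.14 / 100
Rg = 774.99 * 0.0214
Rg = 16.58 kN

16.58


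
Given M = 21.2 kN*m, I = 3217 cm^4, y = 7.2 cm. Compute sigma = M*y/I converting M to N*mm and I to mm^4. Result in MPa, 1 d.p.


Convert units:
M = 21.2 kN*m = 21200000 N*mm
y = 7.2 cm = 72 mm
I = 3217 cm^4 = 32170000 mm^4
sigma = 21200000 * 72 / 32170000
sigma = 47.4 MPa

47.4


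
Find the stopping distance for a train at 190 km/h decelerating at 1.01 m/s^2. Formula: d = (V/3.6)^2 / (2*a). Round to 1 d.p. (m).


Convert speed: V = 190 / 3.6 = 52.7778 m/s
V^2 = 2785.4938
d = 2785.4938 / (2 * 1.01)
d = 2785.4938 / 2.02
d = 1379.0 m

1379.0


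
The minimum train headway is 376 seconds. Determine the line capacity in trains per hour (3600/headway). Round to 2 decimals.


Capacity = 3600 / headway
Capacity = 3600 / 376
Capacity = 9.57 trains/hour

9.57


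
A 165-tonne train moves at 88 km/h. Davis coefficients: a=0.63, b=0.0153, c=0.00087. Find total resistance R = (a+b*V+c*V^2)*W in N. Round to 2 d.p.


b*V = 0.0153 * 88 = 1.3464
c*V^2 = 0.00087 * 7744 = 6.73728
R_per_t = 0.63 + 1.3464 + 6.73728 = 8.71368 N/t
R_total = 8.71368 * 165 = 1437.76 N

1437.76


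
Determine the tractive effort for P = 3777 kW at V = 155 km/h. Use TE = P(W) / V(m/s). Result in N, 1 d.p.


Convert: P = 3777 kW = 3777000 W
V = 155 / 3.6 = 43.0556 m/s
TE = 3777000 / 43.0556
TE = 87723.9 N

87723.9


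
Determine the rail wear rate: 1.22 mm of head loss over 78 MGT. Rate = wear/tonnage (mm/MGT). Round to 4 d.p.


Wear rate = total wear / cumulative tonnage
Rate = 1.22 / 78
Rate = 0.0156 mm/MGT

0.0156


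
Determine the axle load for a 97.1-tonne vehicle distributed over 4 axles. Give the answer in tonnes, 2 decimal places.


Load per axle = total weight / number of axles
Load = 97.1 / 4
Load = 24.28 tonnes

24.28


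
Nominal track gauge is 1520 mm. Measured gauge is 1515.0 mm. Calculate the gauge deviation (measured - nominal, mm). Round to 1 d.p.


Deviation = measured - nominal
Deviation = 1515.0 - 1520
Deviation = -5.0 mm

-5.0


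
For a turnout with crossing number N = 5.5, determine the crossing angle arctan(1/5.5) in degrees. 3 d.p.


1/N = 1/5.5 = 0.181818
angle = arctan(0.181818) = 0.179853 rad
angle = 0.179853 * 180/pi = 10.305 degrees

10.305


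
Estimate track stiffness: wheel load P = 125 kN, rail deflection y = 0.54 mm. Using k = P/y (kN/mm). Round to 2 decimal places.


Track stiffness k = P / y
k = 125 / 0.54
k = 231.48 kN/mm

231.48


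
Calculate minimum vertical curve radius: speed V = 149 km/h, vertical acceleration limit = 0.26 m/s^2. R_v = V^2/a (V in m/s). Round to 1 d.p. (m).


Convert speed: V = 149 / 3.6 = 41.3889 m/s
V^2 = 1713.0401 m^2/s^2
R_v = 1713.0401 / 0.26
R_v = 6588.6 m

6588.6


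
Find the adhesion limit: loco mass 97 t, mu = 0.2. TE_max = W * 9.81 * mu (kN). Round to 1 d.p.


TE_max = W * g * mu
TE_max = 97 * 9.81 * 0.2
TE_max = 951.57 * 0.2
TE_max = 190.3 kN

190.3


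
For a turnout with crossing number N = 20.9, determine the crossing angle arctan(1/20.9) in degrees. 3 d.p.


1/N = 1/20.9 = 0.047847
angle = arctan(0.047847) = 0.04781 rad
angle = 0.04781 * 180/pi = 2.739 degrees

2.739


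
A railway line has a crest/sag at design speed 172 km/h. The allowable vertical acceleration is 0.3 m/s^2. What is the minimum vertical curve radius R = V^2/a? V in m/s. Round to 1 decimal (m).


Convert speed: V = 172 / 3.6 = 47.7778 m/s
V^2 = 2282.716 m^2/s^2
R_v = 2282.716 / 0.3
R_v = 7609.1 m

7609.1


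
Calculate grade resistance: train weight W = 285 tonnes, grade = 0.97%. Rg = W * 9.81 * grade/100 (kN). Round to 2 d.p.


Rg = W * 9.81 * grade / 100
Rg = 285 * 9.81 * 0.97 / 100
Rg = 2795.85 * 0.0097
Rg = 27.12 kN

27.12


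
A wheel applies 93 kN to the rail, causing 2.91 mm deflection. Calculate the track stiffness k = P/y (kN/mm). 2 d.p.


Track stiffness k = P / y
k = 93 / 2.91
k = 31.96 kN/mm

31.96


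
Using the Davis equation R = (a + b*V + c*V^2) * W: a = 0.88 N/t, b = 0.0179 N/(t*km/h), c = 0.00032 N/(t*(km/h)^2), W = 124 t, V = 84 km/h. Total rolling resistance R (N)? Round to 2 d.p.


b*V = 0.0179 * 84 = 1.5036
c*V^2 = 0.00032 * 7056 = 2.25792
R_per_t = 0.88 + 1.5036 + 2.25792 = 4.64152 N/t
R_total = 4.64152 * 124 = 575.55 N

575.55


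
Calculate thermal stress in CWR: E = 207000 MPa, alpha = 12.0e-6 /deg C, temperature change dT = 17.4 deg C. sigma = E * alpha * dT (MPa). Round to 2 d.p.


sigma = E * alpha * dT
sigma = 207000 * 12.0e-6 * 17.4
sigma = 2.484 * 17.4
sigma = 43.22 MPa

43.22


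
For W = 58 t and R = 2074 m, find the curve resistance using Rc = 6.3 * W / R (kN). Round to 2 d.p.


Rc = 6.3 * W / R
Rc = 6.3 * 58 / 2074
Rc = 365.4 / 2074
Rc = 0.18 kN

0.18


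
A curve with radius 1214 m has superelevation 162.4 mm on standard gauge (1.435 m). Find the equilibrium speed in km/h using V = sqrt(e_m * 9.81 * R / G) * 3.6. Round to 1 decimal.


Convert cant: e = 162.4 mm = 0.1624 m
V_ms = sqrt(0.1624 * 9.81 * 1214 / 1.435)
V_ms = sqrt(1347.788722) = 36.7122 m/s
V = 36.7122 * 3.6 = 132.2 km/h

132.2


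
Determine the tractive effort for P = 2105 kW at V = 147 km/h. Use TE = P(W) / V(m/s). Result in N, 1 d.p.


Convert: P = 2105 kW = 2105000 W
V = 147 / 3.6 = 40.8333 m/s
TE = 2105000 / 40.8333
TE = 51551.0 N

51551.0


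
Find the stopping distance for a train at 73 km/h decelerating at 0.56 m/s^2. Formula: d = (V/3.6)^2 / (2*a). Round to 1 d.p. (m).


Convert speed: V = 73 / 3.6 = 20.2778 m/s
V^2 = 411.1883
d = 411.1883 / (2 * 0.56)
d = 411.1883 / 1.12
d = 367.1 m

367.1


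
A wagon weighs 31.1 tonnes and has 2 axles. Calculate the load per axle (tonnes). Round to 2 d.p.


Load per axle = total weight / number of axles
Load = 31.1 / 2
Load = 15.55 tonnes

15.55


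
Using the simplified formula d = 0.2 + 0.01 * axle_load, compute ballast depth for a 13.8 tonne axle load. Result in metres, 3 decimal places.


d = 0.2 + 0.01 * 13.8
d = 0.2 + 0.138
d = 0.338 m

0.338


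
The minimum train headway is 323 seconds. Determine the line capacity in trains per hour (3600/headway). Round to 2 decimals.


Capacity = 3600 / headway
Capacity = 3600 / 323
Capacity = 11.15 trains/hour

11.15


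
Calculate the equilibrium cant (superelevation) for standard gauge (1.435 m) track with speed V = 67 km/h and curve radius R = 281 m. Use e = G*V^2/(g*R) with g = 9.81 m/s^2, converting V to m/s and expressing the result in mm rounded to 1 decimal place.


Convert speed: V = 67 / 3.6 = 18.6111 m/s
Apply formula: e = 1.435 * 18.6111^2 / (9.81 * 281)
e = 1.435 * 346.3735 / 2756.61
e = 0.180311 m = 180.3 mm

180.3


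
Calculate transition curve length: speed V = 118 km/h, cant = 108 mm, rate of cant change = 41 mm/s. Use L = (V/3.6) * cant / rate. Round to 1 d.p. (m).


Convert speed: V = 118 / 3.6 = 32.7778 m/s
L = 32.7778 * 108 / 41
L = 3540.0 / 41
L = 86.3 m

86.3


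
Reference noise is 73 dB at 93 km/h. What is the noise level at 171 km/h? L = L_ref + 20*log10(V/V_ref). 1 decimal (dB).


V/V_ref = 171 / 93 = 1.83871
log10(1.83871) = 0.264513
20 * 0.264513 = 5.2903
L = 73 + 5.2903 = 78.3 dB

78.3


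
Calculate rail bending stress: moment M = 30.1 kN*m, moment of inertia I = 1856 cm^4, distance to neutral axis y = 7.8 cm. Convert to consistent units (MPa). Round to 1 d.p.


Convert units:
M = 30.1 kN*m = 30100000 N*mm
y = 7.8 cm = 78 mm
I = 1856 cm^4 = 18560000 mm^4
sigma = 30100000 * 78 / 18560000
sigma = 126.5 MPa

126.5


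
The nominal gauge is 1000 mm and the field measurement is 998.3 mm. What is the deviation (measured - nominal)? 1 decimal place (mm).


Deviation = measured - nominal
Deviation = 998.3 - 1000
Deviation = -1.7 mm

-1.7


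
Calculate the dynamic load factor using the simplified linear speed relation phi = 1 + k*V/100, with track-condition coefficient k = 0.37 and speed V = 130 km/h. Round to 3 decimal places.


phi = 1 + k * V / 100
phi = 1 + 0.37 * 130 / 100
phi = 1 + 0.481
phi = 1.481

1.481


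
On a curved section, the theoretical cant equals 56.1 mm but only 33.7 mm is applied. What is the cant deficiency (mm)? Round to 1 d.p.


Cant deficiency = equilibrium cant - actual cant
CD = 56.1 - 33.7
CD = 22.4 mm

22.4


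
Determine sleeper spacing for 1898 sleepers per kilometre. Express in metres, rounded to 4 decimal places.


Spacing = 1000 m / number of sleepers
Spacing = 1000 / 1898
Spacing = 0.5269 m

0.5269


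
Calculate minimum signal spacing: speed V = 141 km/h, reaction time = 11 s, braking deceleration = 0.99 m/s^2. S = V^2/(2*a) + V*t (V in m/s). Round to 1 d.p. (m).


V = 141 / 3.6 = 39.1667 m/s
Braking distance = 39.1667^2 / (2*0.99) = 774.7615 m
Sighting distance = 39.1667 * 11 = 430.8333 m
S = 774.7615 + 430.8333 = 1205.6 m

1205.6


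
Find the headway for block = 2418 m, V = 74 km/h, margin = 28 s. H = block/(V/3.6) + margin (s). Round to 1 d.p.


V = 74 / 3.6 = 20.5556 m/s
Block traversal time = 2418 / 20.5556 = 117.6324 s
Headway = 117.6324 + 28
Headway = 145.6 s

145.6


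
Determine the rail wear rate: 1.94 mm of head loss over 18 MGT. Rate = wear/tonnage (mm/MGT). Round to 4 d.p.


Wear rate = total wear / cumulative tonnage
Rate = 1.94 / 18
Rate = 0.1078 mm/MGT

0.1078


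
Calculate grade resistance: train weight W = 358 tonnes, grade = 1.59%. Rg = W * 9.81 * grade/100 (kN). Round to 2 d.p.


Rg = W * 9.81 * grade / 100
Rg = 358 * 9.81 * 1.59 / 100
Rg = 3511.98 * 0.0159
Rg = 55.84 kN

55.84


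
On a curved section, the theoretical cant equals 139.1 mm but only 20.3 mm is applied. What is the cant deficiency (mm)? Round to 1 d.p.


Cant deficiency = equilibrium cant - actual cant
CD = 139.1 - 20.3
CD = 118.8 mm

118.8


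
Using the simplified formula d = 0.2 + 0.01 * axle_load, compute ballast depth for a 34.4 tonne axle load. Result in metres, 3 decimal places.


d = 0.2 + 0.01 * 34.4
d = 0.2 + 0.344
d = 0.544 m

0.544


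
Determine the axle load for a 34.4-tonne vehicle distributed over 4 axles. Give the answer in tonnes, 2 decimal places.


Load per axle = total weight / number of axles
Load = 34.4 / 4
Load = 8.60 tonnes

8.60


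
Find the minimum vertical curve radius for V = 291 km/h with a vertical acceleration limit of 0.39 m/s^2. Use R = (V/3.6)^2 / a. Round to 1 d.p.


Convert speed: V = 291 / 3.6 = 80.8333 m/s
V^2 = 6534.0278 m^2/s^2
R_v = 6534.0278 / 0.39
R_v = 16753.9 m

16753.9


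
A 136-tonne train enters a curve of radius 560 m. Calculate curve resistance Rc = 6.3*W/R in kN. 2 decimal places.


Rc = 6.3 * W / R
Rc = 6.3 * 136 / 560
Rc = 856.8 / 560
Rc = 1.53 kN

1.53


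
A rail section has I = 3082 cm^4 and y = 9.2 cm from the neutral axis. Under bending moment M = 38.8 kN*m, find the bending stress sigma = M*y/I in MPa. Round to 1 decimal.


Convert units:
M = 38.8 kN*m = 38800000 N*mm
y = 9.2 cm = 92 mm
I = 3082 cm^4 = 30820000 mm^4
sigma = 38800000 * 92 / 30820000
sigma = 115.8 MPa

115.8


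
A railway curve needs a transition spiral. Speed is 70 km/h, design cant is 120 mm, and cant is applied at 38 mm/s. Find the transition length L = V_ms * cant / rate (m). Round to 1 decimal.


Convert speed: V = 70 / 3.6 = 19.4444 m/s
L = 19.4444 * 120 / 38
L = 2333.3333 / 38
L = 61.4 m

61.4


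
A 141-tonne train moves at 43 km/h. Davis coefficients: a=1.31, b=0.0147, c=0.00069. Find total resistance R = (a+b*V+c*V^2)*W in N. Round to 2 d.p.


b*V = 0.0147 * 43 = 0.6321
c*V^2 = 0.00069 * 1849 = 1.27581
R_per_t = 1.31 + 0.6321 + 1.27581 = 3.21791 N/t
R_total = 3.21791 * 141 = 453.73 N

453.73


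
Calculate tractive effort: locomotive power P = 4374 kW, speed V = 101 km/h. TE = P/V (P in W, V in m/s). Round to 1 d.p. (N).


Convert: P = 4374 kW = 4374000 W
V = 101 / 3.6 = 28.0556 m/s
TE = 4374000 / 28.0556
TE = 155905.0 N

155905.0


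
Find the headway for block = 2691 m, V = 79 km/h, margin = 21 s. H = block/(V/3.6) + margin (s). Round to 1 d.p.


V = 79 / 3.6 = 21.9444 m/s
Block traversal time = 2691 / 21.9444 = 122.6278 s
Headway = 122.6278 + 21
Headway = 143.6 s

143.6


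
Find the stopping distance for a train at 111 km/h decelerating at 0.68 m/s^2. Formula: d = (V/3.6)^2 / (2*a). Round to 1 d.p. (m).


Convert speed: V = 111 / 3.6 = 30.8333 m/s
V^2 = 950.6944
d = 950.6944 / (2 * 0.68)
d = 950.6944 / 1.36
d = 699.0 m

699.0


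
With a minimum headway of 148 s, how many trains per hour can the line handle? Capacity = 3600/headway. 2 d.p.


Capacity = 3600 / headway
Capacity = 3600 / 148
Capacity = 24.32 trains/hour

24.32


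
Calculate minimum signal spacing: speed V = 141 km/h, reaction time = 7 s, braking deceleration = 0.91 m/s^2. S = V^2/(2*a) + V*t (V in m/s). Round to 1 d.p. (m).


V = 141 / 3.6 = 39.1667 m/s
Braking distance = 39.1667^2 / (2*0.91) = 842.8724 m
Sighting distance = 39.1667 * 7 = 274.1667 m
S = 842.8724 + 274.1667 = 1117.0 m

1117.0


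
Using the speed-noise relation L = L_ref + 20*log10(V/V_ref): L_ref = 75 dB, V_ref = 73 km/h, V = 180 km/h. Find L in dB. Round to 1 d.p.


V/V_ref = 180 / 73 = 2.465753
log10(2.465753) = 0.39195
20 * 0.39195 = 7.839
L = 75 + 7.839 = 82.8 dB

82.8


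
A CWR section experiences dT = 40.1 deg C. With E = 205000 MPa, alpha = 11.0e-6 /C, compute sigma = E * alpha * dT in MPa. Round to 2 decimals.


sigma = E * alpha * dT
sigma = 205000 * 11.0e-6 * 40.1
sigma = 2.255 * 40.1
sigma = 90.43 MPa

90.43


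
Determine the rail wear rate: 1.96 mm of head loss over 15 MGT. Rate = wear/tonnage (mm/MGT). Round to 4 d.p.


Wear rate = total wear / cumulative tonnage
Rate = 1.96 / 15
Rate = 0.1307 mm/MGT

0.1307


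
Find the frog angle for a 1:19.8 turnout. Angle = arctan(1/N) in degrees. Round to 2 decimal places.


1/N = 1/19.8 = 0.050505
angle = arctan(0.050505) = 0.050462 rad
angle = 0.050462 * 180/pi = 2.89 degrees

2.89


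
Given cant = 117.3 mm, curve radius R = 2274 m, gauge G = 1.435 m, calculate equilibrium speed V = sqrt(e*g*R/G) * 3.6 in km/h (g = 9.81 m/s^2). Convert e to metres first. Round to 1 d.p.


Convert cant: e = 117.3 mm = 0.1173 m
V_ms = sqrt(0.1173 * 9.81 * 2274 / 1.435)
V_ms = sqrt(1823.499207) = 42.7024 m/s
V = 42.7024 * 3.6 = 153.7 km/h

153.7


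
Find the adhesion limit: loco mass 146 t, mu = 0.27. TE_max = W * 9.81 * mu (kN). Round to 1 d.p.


TE_max = W * g * mu
TE_max = 146 * 9.81 * 0.27
TE_max = 1432.26 * 0.27
TE_max = 386.7 kN

386.7


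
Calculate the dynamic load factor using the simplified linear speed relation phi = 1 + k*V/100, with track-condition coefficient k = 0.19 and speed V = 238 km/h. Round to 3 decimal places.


phi = 1 + k * V / 100
phi = 1 + 0.19 * 238 / 100
phi = 1 + 0.4522
phi = 1.452

1.452


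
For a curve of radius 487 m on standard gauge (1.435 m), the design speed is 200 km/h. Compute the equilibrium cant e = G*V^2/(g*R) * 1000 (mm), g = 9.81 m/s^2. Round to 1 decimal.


Convert speed: V = 200 / 3.6 = 55.5556 m/s
Apply formula: e = 1.435 * 55.5556^2 / (9.81 * 487)
e = 1.435 * 3086.4198 / 4777.47
e = 0.927062 m = 927.1 mm

927.1


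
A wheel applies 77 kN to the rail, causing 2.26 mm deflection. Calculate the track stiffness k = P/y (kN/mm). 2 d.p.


Track stiffness k = P / y
k = 77 / 2.26
k = 34.07 kN/mm

34.07


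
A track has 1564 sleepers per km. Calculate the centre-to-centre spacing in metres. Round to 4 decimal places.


Spacing = 1000 m / number of sleepers
Spacing = 1000 / 1564
Spacing = 0.6394 m

0.6394


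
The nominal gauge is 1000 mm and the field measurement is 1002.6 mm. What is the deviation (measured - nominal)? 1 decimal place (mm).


Deviation = measured - nominal
Deviation = 1002.6 - 1000
Deviation = 2.6 mm

2.6


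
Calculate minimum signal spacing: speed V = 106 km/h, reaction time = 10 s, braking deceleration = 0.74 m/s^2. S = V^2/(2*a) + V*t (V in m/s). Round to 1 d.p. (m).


V = 106 / 3.6 = 29.4444 m/s
Braking distance = 29.4444^2 / (2*0.74) = 585.7941 m
Sighting distance = 29.4444 * 10 = 294.4444 m
S = 585.7941 + 294.4444 = 880.2 m

880.2


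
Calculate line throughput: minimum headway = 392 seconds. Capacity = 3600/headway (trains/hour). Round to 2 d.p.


Capacity = 3600 / headway
Capacity = 3600 / 392
Capacity = 9.18 trains/hour

9.18


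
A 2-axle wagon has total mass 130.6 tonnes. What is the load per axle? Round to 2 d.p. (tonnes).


Load per axle = total weight / number of axles
Load = 130.6 / 2
Load = 65.30 tonnes

65.30


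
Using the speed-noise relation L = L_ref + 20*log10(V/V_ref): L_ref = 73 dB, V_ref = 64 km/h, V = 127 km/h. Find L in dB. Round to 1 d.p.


V/V_ref = 127 / 64 = 1.984375
log10(1.984375) = 0.297624
20 * 0.297624 = 5.9525
L = 73 + 5.9525 = 79.0 dB

79.0


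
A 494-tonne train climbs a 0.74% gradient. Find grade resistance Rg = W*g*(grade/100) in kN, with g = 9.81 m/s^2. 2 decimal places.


Rg = W * 9.81 * grade / 100
Rg = 494 * 9.81 * 0.74 / 100
Rg = 4846.14 * 0.0074
Rg = 35.86 kN

35.86


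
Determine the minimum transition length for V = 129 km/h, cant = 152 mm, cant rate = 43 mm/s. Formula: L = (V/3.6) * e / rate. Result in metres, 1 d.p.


Convert speed: V = 129 / 3.6 = 35.8333 m/s
L = 35.8333 * 152 / 43
L = 5446.6667 / 43
L = 126.7 m

126.7


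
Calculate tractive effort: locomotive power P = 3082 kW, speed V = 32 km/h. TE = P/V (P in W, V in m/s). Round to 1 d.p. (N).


Convert: P = 3082 kW = 3082000 W
V = 32 / 3.6 = 8.8889 m/s
TE = 3082000 / 8.8889
TE = 346725.0 N

346725.0


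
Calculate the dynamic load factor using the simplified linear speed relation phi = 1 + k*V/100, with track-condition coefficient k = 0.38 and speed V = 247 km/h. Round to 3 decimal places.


phi = 1 + k * V / 100
phi = 1 + 0.38 * 247 / 100
phi = 1 + 0.9386
phi = 1.939

1.939


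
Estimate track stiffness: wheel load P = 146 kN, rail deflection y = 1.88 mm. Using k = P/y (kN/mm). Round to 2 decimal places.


Track stiffness k = P / y
k = 146 / 1.88
k = 77.66 kN/mm

77.66


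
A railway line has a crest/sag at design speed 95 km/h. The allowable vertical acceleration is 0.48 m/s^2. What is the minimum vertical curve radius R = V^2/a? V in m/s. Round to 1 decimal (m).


Convert speed: V = 95 / 3.6 = 26.3889 m/s
V^2 = 696.3735 m^2/s^2
R_v = 696.3735 / 0.48
R_v = 1450.8 m

1450.8


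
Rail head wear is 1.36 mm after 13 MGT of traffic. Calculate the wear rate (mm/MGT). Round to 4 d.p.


Wear rate = total wear / cumulative tonnage
Rate = 1.36 / 13
Rate = 0.1046 mm/MGT

0.1046


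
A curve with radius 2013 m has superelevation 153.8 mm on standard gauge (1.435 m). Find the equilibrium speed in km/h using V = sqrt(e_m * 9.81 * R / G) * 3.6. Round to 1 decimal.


Convert cant: e = 153.8 mm = 0.1538 m
V_ms = sqrt(0.1538 * 9.81 * 2013 / 1.435)
V_ms = sqrt(2116.494853) = 46.0054 m/s
V = 46.0054 * 3.6 = 165.6 km/h

165.6


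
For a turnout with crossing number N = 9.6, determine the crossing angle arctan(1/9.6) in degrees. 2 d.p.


1/N = 1/9.6 = 0.104167
angle = arctan(0.104167) = 0.103792 rad
angle = 0.103792 * 180/pi = 5.95 degrees

5.95


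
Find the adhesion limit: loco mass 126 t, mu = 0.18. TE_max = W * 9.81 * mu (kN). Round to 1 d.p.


TE_max = W * g * mu
TE_max = 126 * 9.81 * 0.18
TE_max = 1236.06 * 0.18
TE_max = 222.5 kN

222.5


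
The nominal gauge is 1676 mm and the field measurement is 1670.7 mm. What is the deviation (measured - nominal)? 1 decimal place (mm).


Deviation = measured - nominal
Deviation = 1670.7 - 1676
Deviation = -5.3 mm

-5.3


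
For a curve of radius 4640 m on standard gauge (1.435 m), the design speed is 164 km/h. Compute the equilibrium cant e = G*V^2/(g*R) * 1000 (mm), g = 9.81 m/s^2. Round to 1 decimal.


Convert speed: V = 164 / 3.6 = 45.5556 m/s
Apply formula: e = 1.435 * 45.5556^2 / (9.81 * 4640)
e = 1.435 * 2075.3086 / 45518.4
e = 0.065426 m = 65.4 mm

65.4


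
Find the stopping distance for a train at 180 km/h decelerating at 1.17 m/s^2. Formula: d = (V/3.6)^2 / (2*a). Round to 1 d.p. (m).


Convert speed: V = 180 / 3.6 = 50.0 m/s
V^2 = 2500.0
d = 2500.0 / (2 * 1.17)
d = 2500.0 / 2.34
d = 1068.4 m

1068.4


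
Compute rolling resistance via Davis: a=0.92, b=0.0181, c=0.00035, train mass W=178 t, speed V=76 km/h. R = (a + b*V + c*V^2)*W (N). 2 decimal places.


b*V = 0.0181 * 76 = 1.3756
c*V^2 = 0.00035 * 5776 = 2.0216
R_per_t = 0.92 + 1.3756 + 2.0216 = 4.3172 N/t
R_total = 4.3172 * 178 = 768.46 N

768.46


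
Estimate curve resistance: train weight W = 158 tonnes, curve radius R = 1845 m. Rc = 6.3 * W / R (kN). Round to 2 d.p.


Rc = 6.3 * W / R
Rc = 6.3 * 158 / 1845
Rc = 995.4 / 1845
Rc = 0.54 kN

0.54


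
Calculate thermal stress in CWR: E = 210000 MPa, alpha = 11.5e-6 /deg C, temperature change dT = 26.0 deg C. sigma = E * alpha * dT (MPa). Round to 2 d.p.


sigma = E * alpha * dT
sigma = 210000 * 11.5e-6 * 26.0
sigma = 2.415 * 26.0
sigma = 62.79 MPa

62.79


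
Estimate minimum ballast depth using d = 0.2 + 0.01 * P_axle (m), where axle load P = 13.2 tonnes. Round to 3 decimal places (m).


d = 0.2 + 0.01 * 13.2
d = 0.2 + 0.132
d = 0.332 m

0.332


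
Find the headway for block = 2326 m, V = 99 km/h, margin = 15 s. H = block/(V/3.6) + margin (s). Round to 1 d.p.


V = 99 / 3.6 = 27.5 m/s
Block traversal time = 2326 / 27.5 = 84.5818 s
Headway = 84.5818 + 15
Headway = 99.6 s

99.6


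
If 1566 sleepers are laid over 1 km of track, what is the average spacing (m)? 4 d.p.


Spacing = 1000 m / number of sleepers
Spacing = 1000 / 1566
Spacing = 0.6386 m

0.6386


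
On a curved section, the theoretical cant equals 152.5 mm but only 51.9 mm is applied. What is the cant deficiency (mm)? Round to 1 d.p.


Cant deficiency = equilibrium cant - actual cant
CD = 152.5 - 51.9
CD = 100.6 mm

100.6


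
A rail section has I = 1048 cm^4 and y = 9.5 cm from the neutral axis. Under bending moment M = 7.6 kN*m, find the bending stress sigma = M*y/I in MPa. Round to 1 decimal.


Convert units:
M = 7.6 kN*m = 7600000 N*mm
y = 9.5 cm = 95 mm
I = 1048 cm^4 = 10480000 mm^4
sigma = 7600000 * 95 / 10480000
sigma = 68.9 MPa

68.9


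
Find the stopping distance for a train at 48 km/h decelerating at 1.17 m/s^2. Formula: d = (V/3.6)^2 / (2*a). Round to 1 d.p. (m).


Convert speed: V = 48 / 3.6 = 13.3333 m/s
V^2 = 177.7778
d = 177.7778 / (2 * 1.17)
d = 177.7778 / 2.34
d = 76.0 m

76.0


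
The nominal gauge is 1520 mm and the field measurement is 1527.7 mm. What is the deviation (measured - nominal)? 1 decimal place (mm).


Deviation = measured - nominal
Deviation = 1527.7 - 1520
Deviation = 7.7 mm

7.7


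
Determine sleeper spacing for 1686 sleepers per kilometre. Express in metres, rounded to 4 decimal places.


Spacing = 1000 m / number of sleepers
Spacing = 1000 / 1686
Spacing = 0.5931 m

0.5931


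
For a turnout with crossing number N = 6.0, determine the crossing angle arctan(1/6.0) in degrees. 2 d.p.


1/N = 1/6.0 = 0.166667
angle = arctan(0.166667) = 0.165149 rad
angle = 0.165149 * 180/pi = 9.46 degrees

9.46


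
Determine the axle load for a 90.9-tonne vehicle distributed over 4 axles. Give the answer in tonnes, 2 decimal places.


Load per axle = total weight / number of axles
Load = 90.9 / 4
Load = 22.73 tonnes

22.73


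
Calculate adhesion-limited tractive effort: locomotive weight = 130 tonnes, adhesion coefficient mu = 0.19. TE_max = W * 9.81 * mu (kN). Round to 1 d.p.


TE_max = W * g * mu
TE_max = 130 * 9.81 * 0.19
TE_max = 1275.3 * 0.19
TE_max = 242.3 kN

242.3


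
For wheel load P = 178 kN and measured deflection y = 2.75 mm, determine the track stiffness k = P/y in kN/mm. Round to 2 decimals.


Track stiffness k = P / y
k = 178 / 2.75
k = 64.73 kN/mm

64.73


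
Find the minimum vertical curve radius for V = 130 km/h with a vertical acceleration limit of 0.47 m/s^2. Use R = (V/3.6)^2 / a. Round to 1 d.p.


Convert speed: V = 130 / 3.6 = 36.1111 m/s
V^2 = 1304.0123 m^2/s^2
R_v = 1304.0123 / 0.47
R_v = 2774.5 m

2774.5


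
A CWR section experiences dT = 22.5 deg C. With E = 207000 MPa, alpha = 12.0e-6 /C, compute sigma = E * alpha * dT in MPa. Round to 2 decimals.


sigma = E * alpha * dT
sigma = 207000 * 12.0e-6 * 22.5
sigma = 2.484 * 22.5
sigma = 55.89 MPa

55.89


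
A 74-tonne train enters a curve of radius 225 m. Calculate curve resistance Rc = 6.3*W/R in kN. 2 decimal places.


Rc = 6.3 * W / R
Rc = 6.3 * 74 / 225
Rc = 466.2 / 225
Rc = 2.07 kN

2.07


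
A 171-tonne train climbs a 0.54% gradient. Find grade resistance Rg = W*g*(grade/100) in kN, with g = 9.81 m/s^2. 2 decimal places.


Rg = W * 9.81 * grade / 100
Rg = 171 * 9.81 * 0.54 / 100
Rg = 1677.51 * 0.0054
Rg = 9.06 kN

9.06


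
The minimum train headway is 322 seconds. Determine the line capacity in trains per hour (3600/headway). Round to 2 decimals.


Capacity = 3600 / headway
Capacity = 3600 / 322
Capacity = 11.18 trains/hour

11.18
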